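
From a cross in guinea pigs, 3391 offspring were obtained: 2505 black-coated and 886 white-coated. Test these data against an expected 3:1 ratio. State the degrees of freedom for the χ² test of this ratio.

1

A goodness-of-fit test with 2 phenotype classes has df = 2 − 1 = 1.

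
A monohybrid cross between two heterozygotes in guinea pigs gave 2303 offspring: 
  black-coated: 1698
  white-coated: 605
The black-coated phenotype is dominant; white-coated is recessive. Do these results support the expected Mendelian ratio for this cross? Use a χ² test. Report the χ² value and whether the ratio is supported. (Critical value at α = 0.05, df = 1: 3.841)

For a monohybrid cross between heterozygotes with complete dominance, the expected phenotypic ratio is 3:1.
The 3:1 ratio has 4 parts, so with N = 2303 the expected counts are:
  black-coated: 2303 × 3/4 = 1727.25
  white-coated: 2303 × 1/4 = 575.75
χ² = Σ (O − E)² / E
  black-coated: (1698 − 1727.25)² / 1727.25 = 0.4953
  white-coated: (605 − 575.75)² / 575.75 = 1.4860
χ² = 0.4953 + 1.4860 = 1.9813 ≈ 1.981
Degrees of freedom = 2 − 1 = 1; critical value at α = 0.05 is 3.841.
Since 1.981 < 3.841, we fail to reject the null hypothesis — the data are consistent with the 3:1 ratio.

1.981; consistent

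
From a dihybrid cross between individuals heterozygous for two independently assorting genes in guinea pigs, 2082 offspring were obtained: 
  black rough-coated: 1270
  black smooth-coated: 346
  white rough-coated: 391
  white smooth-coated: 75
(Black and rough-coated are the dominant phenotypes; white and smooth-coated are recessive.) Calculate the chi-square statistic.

36.746

A dihybrid F₂ with independent assortment and complete dominance at both loci gives a 9:3:3:1 phenotypic ratio.
Total ratio parts = 16. Expected numbers out of 2082:
  black rough-coated: 2082 × 9/16 = 1171.125
  black smooth-coated: 2082 × 3/16 = 390.375
  white rough-coated: 2082 × 3/16 = 390.375
  white smooth-coated: 2082 × 1/16 = 130.125
χ² = Σ (O − E)² / E
  black rough-coated: (1270 − 1171.125)² / 1171.125 = 8.3478
  black smooth-coated: (346 − 390.375)² / 390.375 = 5.0442
  white rough-coated: (391 − 390.375)² / 390.375 = 0.0010
  white smooth-coated: (75 − 130.125)² / 130.125 = 23.3527
χ² = 8.3478 + 5.0442 + 0.0010 + 23.3527 = 36.7457 ≈ 36.746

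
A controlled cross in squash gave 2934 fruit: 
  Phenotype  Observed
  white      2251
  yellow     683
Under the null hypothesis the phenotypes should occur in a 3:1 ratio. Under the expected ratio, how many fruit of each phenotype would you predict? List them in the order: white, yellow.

Total ratio parts = 4. Expected numbers out of 2934:
  white: 2934 × 3/4 = 2200.5
  yellow: 2934 × 1/4 = 733.5

2200.5, 733.5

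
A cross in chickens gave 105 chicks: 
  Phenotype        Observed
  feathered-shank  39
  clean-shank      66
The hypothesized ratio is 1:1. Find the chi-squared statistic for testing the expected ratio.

6.943

The 1:1 ratio has 2 parts, so with N = 105 the expected counts are:
  feathered-shank: 105 × 1/2 = 52.5
  clean-shank: 105 × 1/2 = 52.5
χ² = Σ (O − E)² / E
  feathered-shank: (39 − 52.5)² / 52.5 = 3.4714
  clean-shank: (66 − 52.5)² / 52.5 = 3.4714
χ² = 3.4714 + 3.4714 = 6.9428 ≈ 6.943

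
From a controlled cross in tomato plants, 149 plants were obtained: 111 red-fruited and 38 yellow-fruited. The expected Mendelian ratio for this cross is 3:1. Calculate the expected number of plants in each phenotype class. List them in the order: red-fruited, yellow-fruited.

111.75, 37.25

Expected counts for N = 149 under a 3:1 ratio (total parts = 4):
  red-fruited: 149 × 3/4 = 111.75
  yellow-fruited: 149 × 1/4 = 37.25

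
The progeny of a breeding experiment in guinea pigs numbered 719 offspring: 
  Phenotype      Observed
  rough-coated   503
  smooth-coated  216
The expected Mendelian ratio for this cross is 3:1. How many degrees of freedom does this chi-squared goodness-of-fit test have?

A goodness-of-fit test with 2 phenotype classes has df = 2 − 1 = 1.

1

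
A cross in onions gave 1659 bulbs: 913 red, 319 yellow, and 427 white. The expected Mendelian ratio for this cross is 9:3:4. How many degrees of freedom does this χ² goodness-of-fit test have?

2

A goodness-of-fit test with 3 phenotype classes has df = 3 − 1 = 2.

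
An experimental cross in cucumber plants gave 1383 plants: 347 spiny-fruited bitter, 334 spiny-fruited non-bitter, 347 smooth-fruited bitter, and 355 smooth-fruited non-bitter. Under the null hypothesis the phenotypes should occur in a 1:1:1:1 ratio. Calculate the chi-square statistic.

0.656

The 1:1:1:1 ratio has 4 parts, so with N = 1383 the expected counts are:
  spiny-fruited bitter: 1383 × 1/4 = 345.75
  spiny-fruited non-bitter: 1383 × 1/4 = 345.75
  smooth-fruited bitter: 1383 × 1/4 = 345.75
  smooth-fruited non-bitter: 1383 × 1/4 = 345.75
χ² = Σ (O − E)² / E
  spiny-fruited bitter: (347 − 345.75)² / 345.75 = 0.0045
  spiny-fruited non-bitter: (334 − 345.75)² / 345.75 = 0.3993
  smooth-fruited bitter: (347 − 345.75)² / 345.75 = 0.0045
  smooth-fruited non-bitter: (355 − 345.75)² / 345.75 = 0.2475
χ² = 0.0045 + 0.3993 + 0.0045 + 0.2475 = 0.6558 ≈ 0.656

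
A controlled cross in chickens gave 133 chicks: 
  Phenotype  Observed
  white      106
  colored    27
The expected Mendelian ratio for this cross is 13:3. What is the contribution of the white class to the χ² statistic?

Under the 13:3 hypothesis (Σ ratio = 16, N = 133):
  white: 133 × 13/16 = 108.0625
  colored: 133 × 3/16 = 24.9375
Contribution of white: (106 − 108.0625)² / 108.0625 = 0.0394

0.039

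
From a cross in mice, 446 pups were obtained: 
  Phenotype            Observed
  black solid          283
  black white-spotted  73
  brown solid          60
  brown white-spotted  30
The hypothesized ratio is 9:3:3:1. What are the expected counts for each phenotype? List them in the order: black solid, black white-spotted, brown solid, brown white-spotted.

Expected counts for N = 446 under a 9:3:3:1 ratio (total parts = 16):
  black solid: 446 × 9/16 = 250.875
  black white-spotted: 446 × 3/16 = 83.625
  brown solid: 446 × 3/16 = 83.625
  brown white-spotted: 446 × 1/16 = 27.875

250.875, 83.625, 83.625, 27.875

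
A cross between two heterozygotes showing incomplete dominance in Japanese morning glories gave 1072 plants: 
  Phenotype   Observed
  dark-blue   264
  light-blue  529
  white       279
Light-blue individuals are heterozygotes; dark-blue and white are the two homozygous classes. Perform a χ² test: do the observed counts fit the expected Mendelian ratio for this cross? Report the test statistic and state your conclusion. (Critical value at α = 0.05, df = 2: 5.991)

With incomplete dominance, a heterozygote × heterozygote cross gives a 1:2:1 phenotypic ratio.
Expected counts for N = 1072 under a 1:2:1 ratio (total parts = 4):
  dark-blue: 1072 × 1/4 = 268
  light-blue: 1072 × 2/4 = 536
  white: 1072 × 1/4 = 268
χ² = Σ (O − E)² / E
  dark-blue: (264 − 268)² / 268 = 0.0597
  light-blue: (529 − 536)² / 536 = 0.0914
  white: (279 − 268)² / 268 = 0.4515
χ² = 0.0597 + 0.0914 + 0.4515 = 0.6026 ≈ 0.603
Degrees of freedom = 3 − 1 = 2; critical value at α = 0.05 is 5.991.
Since 0.603 < 5.991, we fail to reject the null hypothesis — the data are consistent with the 1:2:1 ratio.

0.603; consistent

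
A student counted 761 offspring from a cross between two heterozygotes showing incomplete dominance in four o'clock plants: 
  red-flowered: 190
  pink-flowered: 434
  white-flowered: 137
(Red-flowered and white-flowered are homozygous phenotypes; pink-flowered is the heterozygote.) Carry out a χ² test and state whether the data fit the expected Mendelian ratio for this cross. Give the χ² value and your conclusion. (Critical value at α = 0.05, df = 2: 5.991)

22.427; not consistent

With incomplete dominance, a heterozygote × heterozygote cross gives a 1:2:1 phenotypic ratio.
The 1:2:1 ratio has 4 parts, so with N = 761 the expected counts are:
  red-flowered: 761 × 1/4 = 190.25
  pink-flowered: 761 × 2/4 = 380.5
  white-flowered: 761 × 1/4 = 190.25
χ² = Σ (O − E)² / E
  red-flowered: (190 − 190.25)² / 190.25 = 0.0003
  pink-flowered: (434 − 380.5)² / 380.5 = 7.5223
  white-flowered: (137 − 190.25)² / 190.25 = 14.9044
χ² = 0.0003 + 7.5223 + 14.9044 = 22.427
Degrees of freedom = 3 − 1 = 2; critical value at α = 0.05 is 5.991.
Since 22.427 > 5.991, we reject the null hypothesis — the data do not fit the 1:2:1 ratio.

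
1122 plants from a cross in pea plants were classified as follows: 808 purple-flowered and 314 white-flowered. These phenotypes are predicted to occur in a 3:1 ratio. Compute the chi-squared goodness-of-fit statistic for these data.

5.335

Under the 3:1 hypothesis (Σ ratio = 4, N = 1122):
  purple-flowered: 1122 × 3/4 = 841.5
  white-flowered: 1122 × 1/4 = 280.5
χ² = Σ (O − E)² / E
  purple-flowered: (808 − 841.5)² / 841.5 = 1.3336
  white-flowered: (314 − 280.5)² / 280.5 = 4.0009
χ² = 1.3336 + 4.0009 = 5.3345 ≈ 5.335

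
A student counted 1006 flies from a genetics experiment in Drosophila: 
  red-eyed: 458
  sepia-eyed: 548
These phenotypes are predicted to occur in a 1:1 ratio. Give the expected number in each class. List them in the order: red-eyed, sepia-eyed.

503, 503

Expected counts for N = 1006 under a 1:1 ratio (total parts = 2):
  red-eyed: 1006 × 1/2 = 503
  sepia-eyed: 1006 × 1/2 = 503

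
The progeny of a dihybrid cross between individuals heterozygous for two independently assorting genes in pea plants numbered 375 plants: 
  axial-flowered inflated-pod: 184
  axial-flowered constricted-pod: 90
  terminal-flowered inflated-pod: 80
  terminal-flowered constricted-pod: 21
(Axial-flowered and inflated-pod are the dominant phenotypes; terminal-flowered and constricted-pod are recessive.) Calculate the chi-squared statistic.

A dihybrid F₂ with independent assortment and complete dominance at both loci gives a 9:3:3:1 phenotypic ratio.
Under the 9:3:3:1 hypothesis (Σ ratio = 16, N = 375):
  axial-flowered inflated-pod: 375 × 9/16 = 210.9375
  axial-flowered constricted-pod: 375 × 3/16 = 70.3125
  terminal-flowered inflated-pod: 375 × 3/16 = 70.3125
  terminal-flowered constricted-pod: 375 × 1/16 = 23.4375
χ² = Σ (O − E)² / E
  axial-flowered inflated-pod: (184 − 210.9375)² / 210.9375 = 3.4400
  axial-flowered constricted-pod: (90 − 70.3125)² / 70.3125 = 5.5125
  terminal-flowered inflated-pod: (80 − 70.3125)² / 70.3125 = 1.3347
  terminal-flowered constricted-pod: (21 − 23.4375)² / 23.4375 = 0.2535
χ² = 3.4400 + 5.5125 + 1.3347 + 0.2535 = 10.5407 ≈ 10.541

10.541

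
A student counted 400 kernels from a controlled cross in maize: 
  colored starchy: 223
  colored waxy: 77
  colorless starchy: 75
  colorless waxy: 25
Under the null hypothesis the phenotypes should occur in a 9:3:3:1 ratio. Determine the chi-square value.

Under the 9:3:3:1 hypothesis (Σ ratio = 16, N = 400):
  colored starchy: 400 × 9/16 = 225
  colored waxy: 400 × 3/16 = 75
  colorless starchy: 400 × 3/16 = 75
  colorless waxy: 400 × 1/16 = 25
χ² = Σ (O − E)² / E
  colored starchy: (223 − 225)² / 225 = 0.0178
  colored waxy: (77 − 75)² / 75 = 0.0533
  colorless starchy: (75 − 75)² / 75 = 0.0000
  colorless waxy: (25 − 25)² / 25 = 0.0000
χ² = 0.0178 + 0.0533 + 0.0000 + 0.0000 = 0.0711 ≈ 0.071

0.071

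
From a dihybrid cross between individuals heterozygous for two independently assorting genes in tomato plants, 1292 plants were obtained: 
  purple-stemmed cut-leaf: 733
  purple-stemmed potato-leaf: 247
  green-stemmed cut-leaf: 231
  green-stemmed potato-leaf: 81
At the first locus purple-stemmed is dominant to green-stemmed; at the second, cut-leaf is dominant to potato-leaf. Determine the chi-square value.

A dihybrid F₂ with independent assortment and complete dominance at both loci gives a 9:3:3:1 phenotypic ratio.
Total ratio parts = 16. Expected numbers out of 1292:
  purple-stemmed cut-leaf: 1292 × 9/16 = 726.75
  purple-stemmed potato-leaf: 1292 × 3/16 = 242.25
  green-stemmed cut-leaf: 1292 × 3/16 = 242.25
  green-stemmed potato-leaf: 1292 × 1/16 = 80.75
χ² = Σ (O − E)² / E
  purple-stemmed cut-leaf: (733 − 726.75)² / 726.75 = 0.0537
  purple-stemmed potato-leaf: (247 − 242.25)² / 242.25 = 0.0931
  green-stemmed cut-leaf: (231 − 242.25)² / 242.25 = 0.5224
  green-stemmed potato-leaf: (81 − 80.75)² / 80.75 = 0.0008
χ² = 0.0537 + 0.0931 + 0.5224 + 0.0008 = 0.670

0.670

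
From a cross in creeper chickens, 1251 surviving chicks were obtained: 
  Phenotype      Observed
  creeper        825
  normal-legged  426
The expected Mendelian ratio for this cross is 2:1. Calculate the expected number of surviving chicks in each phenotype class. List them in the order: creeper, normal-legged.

834, 417

The 2:1 ratio has 3 parts, so with N = 1251 the expected counts are:
  creeper: 1251 × 2/3 = 834
  normal-legged: 1251 × 1/3 = 417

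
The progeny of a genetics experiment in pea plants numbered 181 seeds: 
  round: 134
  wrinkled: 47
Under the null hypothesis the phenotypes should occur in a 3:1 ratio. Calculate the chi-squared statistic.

The 3:1 ratio has 4 parts, so with N = 181 the expected counts are:
  round: 181 × 3/4 = 135.75
  wrinkled: 181 × 1/4 = 45.25
χ² = Σ (O − E)² / E
  round: (134 − 135.75)² / 135.75 = 0.0226
  wrinkled: (47 − 45.25)² / 45.25 = 0.0677
χ² = 0.0226 + 0.0677 = 0.0903 ≈ 0.090

0.090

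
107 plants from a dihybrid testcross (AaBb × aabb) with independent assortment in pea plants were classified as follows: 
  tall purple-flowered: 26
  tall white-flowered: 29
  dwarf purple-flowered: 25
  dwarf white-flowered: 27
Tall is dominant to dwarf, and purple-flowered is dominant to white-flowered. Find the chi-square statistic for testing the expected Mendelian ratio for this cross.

A dihybrid testcross with independent assortment gives a 1:1:1:1 ratio.
Under the 1:1:1:1 hypothesis (Σ ratio = 4, N = 107):
  tall purple-flowered: 107 × 1/4 = 26.75
  tall white-flowered: 107 × 1/4 = 26.75
  dwarf purple-flowered: 107 × 1/4 = 26.75
  dwarf white-flowered: 107 × 1/4 = 26.75
χ² = Σ (O − E)² / E
  tall purple-flowered: (26 − 26.75)² / 26.75 = 0.0210
  tall white-flowered: (29 − 26.75)² / 26.75 = 0.1893
  dwarf purple-flowered: (25 − 26.75)² / 26.75 = 0.1145
  dwarf white-flowered: (27 − 26.75)² / 26.75 = 0.0023
χ² = 0.0210 + 0.1893 + 0.1145 + 0.0023 = 0.3271 ≈ 0.327

0.327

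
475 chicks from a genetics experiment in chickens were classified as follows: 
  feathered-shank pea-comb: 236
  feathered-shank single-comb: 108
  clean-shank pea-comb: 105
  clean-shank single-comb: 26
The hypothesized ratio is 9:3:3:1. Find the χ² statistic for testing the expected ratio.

10.977

Under the 9:3:3:1 hypothesis (Σ ratio = 16, N = 475):
  feathered-shank pea-comb: 475 × 9/16 = 267.1875
  feathered-shank single-comb: 475 × 3/16 = 89.0625
  clean-shank pea-comb: 475 × 3/16 = 89.0625
  clean-shank single-comb: 475 × 1/16 = 29.6875
χ² = Σ (O − E)² / E
  feathered-shank pea-comb: (236 − 267.1875)² / 267.1875 = 3.6404
  feathered-shank single-comb: (108 − 89.0625)² / 89.0625 = 4.0267
  clean-shank pea-comb: (105 − 89.0625)² / 89.0625 = 2.8520
  clean-shank single-comb: (26 − 29.6875)² / 29.6875 = 0.4580
χ² = 3.6404 + 4.0267 + 2.8520 + 0.4580 = 10.9771 ≈ 10.977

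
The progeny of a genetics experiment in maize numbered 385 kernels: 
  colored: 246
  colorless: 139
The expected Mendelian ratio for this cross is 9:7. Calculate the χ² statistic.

9.146

Under the 9:7 hypothesis (Σ ratio = 16, N = 385):
  colored: 385 × 9/16 = 216.5625
  colorless: 385 × 7/16 = 168.4375
χ² = Σ (O − E)² / E
  colored: (246 − 216.5625)² / 216.5625 = 4.0015
  colorless: (139 − 168.4375)² / 168.4375 = 5.1447
χ² = 4.0015 + 5.1447 = 9.1462 ≈ 9.146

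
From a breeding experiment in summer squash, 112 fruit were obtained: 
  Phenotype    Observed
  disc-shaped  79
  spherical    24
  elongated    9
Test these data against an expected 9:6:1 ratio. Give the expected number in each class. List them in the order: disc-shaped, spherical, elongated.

63, 42, 7

Expected counts for N = 112 under a 9:6:1 ratio (total parts = 16):
  disc-shaped: 112 × 9/16 = 63
  spherical: 112 × 6/16 = 42
  elongated: 112 × 1/16 = 7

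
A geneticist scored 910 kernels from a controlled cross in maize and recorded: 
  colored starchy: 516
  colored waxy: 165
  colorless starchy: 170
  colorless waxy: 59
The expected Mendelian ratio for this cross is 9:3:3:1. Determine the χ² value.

Under the 9:3:3:1 hypothesis (Σ ratio = 16, N = 910):
  colored starchy: 910 × 9/16 = 511.875
  colored waxy: 910 × 3/16 = 170.625
  colorless starchy: 910 × 3/16 = 170.625
  colorless waxy: 910 × 1/16 = 56.875
χ² = Σ (O − E)² / E
  colored starchy: (516 − 511.875)² / 511.875 = 0.0332
  colored waxy: (165 − 170.625)² / 170.625 = 0.1854
  colorless starchy: (170 − 170.625)² / 170.625 = 0.0023
  colorless waxy: (59 − 56.875)² / 56.875 = 0.0794
χ² = 0.0332 + 0.1854 + 0.0023 + 0.0794 = 0.3003 ≈ 0.300

0.300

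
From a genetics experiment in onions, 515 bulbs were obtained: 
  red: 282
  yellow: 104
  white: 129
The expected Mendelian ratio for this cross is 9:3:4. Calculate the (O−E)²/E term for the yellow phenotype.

The 9:3:4 ratio has 16 parts, so with N = 515 the expected counts are:
  red: 515 × 9/16 = 289.6875
  yellow: 515 × 3/16 = 96.5625
  white: 515 × 4/16 = 128.75
Contribution of yellow: (104 − 96.5625)² / 96.5625 = 0.5729

0.573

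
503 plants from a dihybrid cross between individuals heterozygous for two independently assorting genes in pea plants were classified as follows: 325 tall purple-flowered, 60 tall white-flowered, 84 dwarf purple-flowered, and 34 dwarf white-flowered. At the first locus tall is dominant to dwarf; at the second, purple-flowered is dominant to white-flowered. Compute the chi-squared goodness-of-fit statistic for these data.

20.073

A dihybrid F₂ with independent assortment and complete dominance at both loci gives a 9:3:3:1 phenotypic ratio.
The 9:3:3:1 ratio has 16 parts, so with N = 503 the expected counts are:
  tall purple-flowered: 503 × 9/16 = 282.9375
  tall white-flowered: 503 × 3/16 = 94.3125
  dwarf purple-flowered: 503 × 3/16 = 94.3125
  dwarf white-flowered: 503 × 1/16 = 31.4375
χ² = Σ (O − E)² / E
  tall purple-flowered: (325 − 282.9375)² / 282.9375 = 6.2532
  tall white-flowered: (60 − 94.3125)² / 94.3125 = 12.4835
  dwarf purple-flowered: (84 − 94.3125)² / 94.3125 = 1.1276
  dwarf white-flowered: (34 − 31.4375)² / 31.4375 = 0.2089
χ² = 6.2532 + 12.4835 + 1.1276 + 0.2089 = 20.0732 ≈ 20.073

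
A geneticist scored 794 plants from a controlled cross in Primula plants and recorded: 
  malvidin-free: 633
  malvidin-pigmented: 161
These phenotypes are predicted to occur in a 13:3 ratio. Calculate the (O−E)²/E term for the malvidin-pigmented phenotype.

0.988

The 13:3 ratio has 16 parts, so with N = 794 the expected counts are:
  malvidin-free: 794 × 13/16 = 645.125
  malvidin-pigmented: 794 × 3/16 = 148.875
Contribution of malvidin-pigmented: (161 − 148.875)² / 148.875 = 0.9875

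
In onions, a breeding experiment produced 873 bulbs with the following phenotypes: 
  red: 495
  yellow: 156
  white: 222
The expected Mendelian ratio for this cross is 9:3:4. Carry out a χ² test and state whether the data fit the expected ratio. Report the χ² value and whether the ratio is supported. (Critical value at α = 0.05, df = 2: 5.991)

0.457; consistent

Under the 9:3:4 hypothesis (Σ ratio = 16, N = 873):
  red: 873 × 9/16 = 491.0625
  yellow: 873 × 3/16 = 163.6875
  white: 873 × 4/16 = 218.25
χ² = Σ (O − E)² / E
  red: (495 − 491.0625)² / 491.0625 = 0.0316
  yellow: (156 − 163.6875)² / 163.6875 = 0.3610
  white: (222 − 218.25)² / 218.25 = 0.0644
χ² = 0.0316 + 0.3610 + 0.0644 = 0.457
Degrees of freedom = 3 − 1 = 2; critical value at α = 0.05 is 5.991.
Since 0.457 < 5.991, we fail to reject the null hypothesis — the data are consistent with the 9:3:4 ratio.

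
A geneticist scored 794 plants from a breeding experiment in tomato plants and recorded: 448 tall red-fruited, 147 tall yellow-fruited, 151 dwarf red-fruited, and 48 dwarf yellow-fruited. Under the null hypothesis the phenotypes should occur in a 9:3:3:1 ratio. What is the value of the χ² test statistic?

Total ratio parts = 16. Expected numbers out of 794:
  tall red-fruited: 794 × 9/16 = 446.625
  tall yellow-fruited: 794 × 3/16 = 148.875
  dwarf red-fruited: 794 × 3/16 = 148.875
  dwarf yellow-fruited: 794 × 1/16 = 49.625
χ² = Σ (O − E)² / E
  tall red-fruited: (448 − 446.625)² / 446.625 = 0.0042
  tall yellow-fruited: (147 − 148.875)² / 148.875 = 0.0236
  dwarf red-fruited: (151 − 148.875)² / 148.875 = 0.0303
  dwarf yellow-fruited: (48 − 49.625)² / 49.625 = 0.0532
χ² = 0.0042 + 0.0236 + 0.0303 + 0.0532 = 0.1113 ≈ 0.111

0.111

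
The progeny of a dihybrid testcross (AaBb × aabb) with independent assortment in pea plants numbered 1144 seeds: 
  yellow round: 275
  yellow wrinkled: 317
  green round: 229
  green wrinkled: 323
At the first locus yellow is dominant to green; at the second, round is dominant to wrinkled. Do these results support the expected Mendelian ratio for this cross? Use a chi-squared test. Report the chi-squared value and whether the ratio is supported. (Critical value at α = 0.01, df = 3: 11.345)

A dihybrid testcross with independent assortment gives a 1:1:1:1 ratio.
Expected counts for N = 1144 under a 1:1:1:1 ratio (total parts = 4):
  yellow round: 1144 × 1/4 = 286
  yellow wrinkled: 1144 × 1/4 = 286
  green round: 1144 × 1/4 = 286
  green wrinkled: 1144 × 1/4 = 286
χ² = Σ (O − E)² / E
  yellow round: (275 − 286)² / 286 = 0.4231
  yellow wrinkled: (317 − 286)² / 286 = 3.3601
  green round: (229 − 286)² / 286 = 11.3601
  green wrinkled: (323 − 286)² / 286 = 4.7867
χ² = 0.4231 + 3.3601 + 11.3601 + 4.7867 = 19.930
Degrees of freedom = 4 − 1 = 3; critical value at α = 0.01 is 11.345.
Since 19.930 > 11.345, we reject the null hypothesis — the data do not fit the 1:1:1:1 ratio.

19.930; not consistent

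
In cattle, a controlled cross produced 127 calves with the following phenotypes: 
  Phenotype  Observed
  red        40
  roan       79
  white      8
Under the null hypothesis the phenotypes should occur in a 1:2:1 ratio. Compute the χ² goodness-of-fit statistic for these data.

23.693

Total ratio parts = 4. Expected numbers out of 127:
  red: 127 × 1/4 = 31.75
  roan: 127 × 2/4 = 63.5
  white: 127 × 1/4 = 31.75
χ² = Σ (O − E)² / E
  red: (40 − 31.75)² / 31.75 = 2.1437
  roan: (79 − 63.5)² / 63.5 = 3.7835
  white: (8 − 31.75)² / 31.75 = 17.7657
χ² = 2.1437 + 3.7835 + 17.7657 = 23.6929 ≈ 23.693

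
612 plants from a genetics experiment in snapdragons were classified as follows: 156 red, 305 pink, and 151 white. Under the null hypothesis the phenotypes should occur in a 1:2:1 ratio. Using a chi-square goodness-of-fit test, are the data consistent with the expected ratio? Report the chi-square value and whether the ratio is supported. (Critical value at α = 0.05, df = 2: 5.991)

0.088; consistent

Expected counts for N = 612 under a 1:2:1 ratio (total parts = 4):
  red: 612 × 1/4 = 153
  pink: 612 × 2/4 = 306
  white: 612 × 1/4 = 153
χ² = Σ (O − E)² / E
  red: (156 − 153)² / 153 = 0.0588
  pink: (305 − 306)² / 306 = 0.0033
  white: (151 − 153)² / 153 = 0.0261
χ² = 0.0588 + 0.0033 + 0.0261 = 0.0882 ≈ 0.088
Degrees of freedom = 3 − 1 = 2; critical value at α = 0.05 is 5.991.
Since 0.088 < 5.991, we fail to reject the null hypothesis — the data are consistent with the 1:2:1 ratio.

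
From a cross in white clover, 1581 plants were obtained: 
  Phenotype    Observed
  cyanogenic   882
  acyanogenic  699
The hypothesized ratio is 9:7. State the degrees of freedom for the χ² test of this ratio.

A goodness-of-fit test with 2 phenotype classes has df = 2 − 1 = 1.

1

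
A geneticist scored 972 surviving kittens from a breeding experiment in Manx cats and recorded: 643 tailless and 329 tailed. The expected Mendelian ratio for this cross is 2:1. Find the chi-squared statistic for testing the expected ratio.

0.116

The 2:1 ratio has 3 parts, so with N = 972 the expected counts are:
  tailless: 972 × 2/3 = 648
  tailed: 972 × 1/3 = 324
χ² = Σ (O − E)² / E
  tailless: (643 − 648)² / 648 = 0.0386
  tailed: (329 − 324)² / 324 = 0.0772
χ² = 0.0386 + 0.0772 = 0.1158 ≈ 0.116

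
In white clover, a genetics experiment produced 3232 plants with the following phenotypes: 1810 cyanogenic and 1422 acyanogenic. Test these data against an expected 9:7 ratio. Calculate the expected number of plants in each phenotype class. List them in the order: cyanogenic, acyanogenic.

1818, 1414

Expected counts for N = 3232 under a 9:7 ratio (total parts = 16):
  cyanogenic: 3232 × 9/16 = 1818
  acyanogenic: 3232 × 7/16 = 1414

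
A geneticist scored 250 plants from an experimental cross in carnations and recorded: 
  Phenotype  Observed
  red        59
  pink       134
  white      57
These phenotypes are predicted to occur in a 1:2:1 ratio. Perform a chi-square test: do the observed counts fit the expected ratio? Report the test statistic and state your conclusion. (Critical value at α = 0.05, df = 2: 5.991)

1.328; consistent

The 1:2:1 ratio has 4 parts, so with N = 250 the expected counts are:
  red: 250 × 1/4 = 62.5
  pink: 250 × 2/4 = 125
  white: 250 × 1/4 = 62.5
χ² = Σ (O − E)² / E
  red: (59 − 62.5)² / 62.5 = 0.1960
  pink: (134 − 125)² / 125 = 0.6480
  white: (57 − 62.5)² / 62.5 = 0.4840
χ² = 0.1960 + 0.6480 + 0.4840 = 1.328
Degrees of freedom = 3 − 1 = 2; critical value at α = 0.05 is 5.991.
Since 1.328 < 5.991, we fail to reject the null hypothesis — the data are consistent with the 1:2:1 ratio.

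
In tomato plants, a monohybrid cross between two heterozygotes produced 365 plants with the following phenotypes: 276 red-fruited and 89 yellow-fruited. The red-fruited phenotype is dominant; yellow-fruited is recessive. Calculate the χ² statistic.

For a monohybrid cross between heterozygotes with complete dominance, the expected phenotypic ratio is 3:1.
Expected counts for N = 365 under a 3:1 ratio (total parts = 4):
  red-fruited: 365 × 3/4 = 273.75
  yellow-fruited: 365 × 1/4 = 91.25
χ² = Σ (O − E)² / E
  red-fruited: (276 − 273.75)² / 273.75 = 0.0185
  yellow-fruited: (89 − 91.25)² / 91.25 = 0.0555
χ² = 0.0185 + 0.0555 = 0.074

0.074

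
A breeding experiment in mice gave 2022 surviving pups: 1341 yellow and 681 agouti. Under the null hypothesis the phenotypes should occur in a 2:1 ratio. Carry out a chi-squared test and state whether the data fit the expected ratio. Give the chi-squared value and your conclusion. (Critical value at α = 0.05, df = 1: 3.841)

0.109; consistent

The 2:1 ratio has 3 parts, so with N = 2022 the expected counts are:
  yellow: 2022 × 2/3 = 1348
  agouti: 2022 × 1/3 = 674
χ² = Σ (O − E)² / E
  yellow: (1341 − 1348)² / 1348 = 0.0364
  agouti: (681 − 674)² / 674 = 0.0727
χ² = 0.0364 + 0.0727 = 0.1091 ≈ 0.109
Degrees of freedom = 2 − 1 = 1; critical value at α = 0.05 is 3.841.
Since 0.109 < 3.841, we fail to reject the null hypothesis — the data are consistent with the 2:1 ratio.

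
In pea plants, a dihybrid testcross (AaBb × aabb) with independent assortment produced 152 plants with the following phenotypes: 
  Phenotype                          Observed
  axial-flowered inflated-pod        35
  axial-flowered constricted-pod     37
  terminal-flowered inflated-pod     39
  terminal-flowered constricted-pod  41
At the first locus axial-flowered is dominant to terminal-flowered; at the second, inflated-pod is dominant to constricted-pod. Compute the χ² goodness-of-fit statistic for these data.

0.526

A dihybrid testcross with independent assortment gives a 1:1:1:1 ratio.
Total ratio parts = 4. Expected numbers out of 152:
  axial-flowered inflated-pod: 152 × 1/4 = 38
  axial-flowered constricted-pod: 152 × 1/4 = 38
  terminal-flowered inflated-pod: 152 × 1/4 = 38
  terminal-flowered constricted-pod: 152 × 1/4 = 38
χ² = Σ (O − E)² / E
  axial-flowered inflated-pod: (35 − 38)² / 38 = 0.2368
  axial-flowered constricted-pod: (37 − 38)² / 38 = 0.0263
  terminal-flowered inflated-pod: (39 − 38)² / 38 = 0.0263
  terminal-flowered constricted-pod: (41 − 38)² / 38 = 0.2368
χ² = 0.2368 + 0.0263 + 0.0263 + 0.2368 = 0.5262 ≈ 0.526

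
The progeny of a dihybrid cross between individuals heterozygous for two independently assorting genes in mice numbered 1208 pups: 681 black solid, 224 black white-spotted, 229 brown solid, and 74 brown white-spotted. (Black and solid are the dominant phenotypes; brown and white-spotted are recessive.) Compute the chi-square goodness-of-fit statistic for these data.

A dihybrid F₂ with independent assortment and complete dominance at both loci gives a 9:3:3:1 phenotypic ratio.
Total ratio parts = 16. Expected numbers out of 1208:
  black solid: 1208 × 9/16 = 679.5
  black white-spotted: 1208 × 3/16 = 226.5
  brown solid: 1208 × 3/16 = 226.5
  brown white-spotted: 1208 × 1/16 = 75.5
χ² = Σ (O − E)² / E
  black solid: (681 − 679.5)² / 679.5 = 0.0033
  black white-spotted: (224 − 226.5)² / 226.5 = 0.0276
  brown solid: (229 − 226.5)² / 226.5 = 0.0276
  brown white-spotted: (74 − 75.5)² / 75.5 = 0.0298
χ² = 0.0033 + 0.0276 + 0.0276 + 0.0298 = 0.0883 ≈ 0.088

0.088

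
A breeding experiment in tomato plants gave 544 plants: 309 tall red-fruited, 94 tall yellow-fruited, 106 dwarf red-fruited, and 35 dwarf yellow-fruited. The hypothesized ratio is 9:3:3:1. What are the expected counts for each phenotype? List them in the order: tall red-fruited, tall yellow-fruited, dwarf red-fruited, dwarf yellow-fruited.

306, 102, 102, 34

Expected counts for N = 544 under a 9:3:3:1 ratio (total parts = 16):
  tall red-fruited: 544 × 9/16 = 306
  tall yellow-fruited: 544 × 3/16 = 102
  dwarf red-fruited: 544 × 3/16 = 102
  dwarf yellow-fruited: 544 × 1/16 = 34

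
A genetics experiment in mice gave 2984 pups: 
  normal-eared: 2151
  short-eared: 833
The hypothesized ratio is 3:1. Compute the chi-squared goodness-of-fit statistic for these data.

Expected counts for N = 2984 under a 3:1 ratio (total parts = 4):
  normal-eared: 2984 × 3/4 = 2238
  short-eared: 2984 × 1/4 = 746
χ² = Σ (O − E)² / E
  normal-eared: (2151 − 2238)² / 2238 = 3.3820
  short-eared: (833 − 746)² / 746 = 10.1461
χ² = 3.3820 + 10.1461 = 13.5281 ≈ 13.528

13.528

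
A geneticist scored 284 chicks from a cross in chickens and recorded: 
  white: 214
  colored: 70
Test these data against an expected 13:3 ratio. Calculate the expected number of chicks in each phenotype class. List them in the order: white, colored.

The 13:3 ratio has 16 parts, so with N = 284 the expected counts are:
  white: 284 × 13/16 = 230.75
  colored: 284 × 3/16 = 53.25

230.75, 53.25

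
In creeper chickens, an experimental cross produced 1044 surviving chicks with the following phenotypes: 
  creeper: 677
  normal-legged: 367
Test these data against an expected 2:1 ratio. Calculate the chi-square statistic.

1.556

Expected counts for N = 1044 under a 2:1 ratio (total parts = 3):
  creeper: 1044 × 2/3 = 696
  normal-legged: 1044 × 1/3 = 348
χ² = Σ (O − E)² / E
  creeper: (677 − 696)² / 696 = 0.5187
  normal-legged: (367 − 348)² / 348 = 1.0374
χ² = 0.5187 + 1.0374 = 1.5561 ≈ 1.556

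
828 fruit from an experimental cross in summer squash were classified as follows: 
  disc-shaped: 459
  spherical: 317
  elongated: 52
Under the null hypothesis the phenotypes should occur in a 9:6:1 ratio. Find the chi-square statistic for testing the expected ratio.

0.235

Under the 9:6:1 hypothesis (Σ ratio = 16, N = 828):
  disc-shaped: 828 × 9/16 = 465.75
  spherical: 828 × 6/16 = 310.5
  elongated: 828 × 1/16 = 51.75
χ² = Σ (O − E)² / E
  disc-shaped: (459 − 465.75)² / 465.75 = 0.0978
  spherical: (317 − 310.5)² / 310.5 = 0.1361
  elongated: (52 − 51.75)² / 51.75 = 0.0012
χ² = 0.0978 + 0.1361 + 0.0012 = 0.2351 ≈ 0.235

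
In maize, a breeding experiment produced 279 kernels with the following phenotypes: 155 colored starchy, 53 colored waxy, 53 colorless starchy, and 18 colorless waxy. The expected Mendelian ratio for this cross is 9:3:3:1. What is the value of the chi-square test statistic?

Expected counts for N = 279 under a 9:3:3:1 ratio (total parts = 16):
  colored starchy: 279 × 9/16 = 156.9375
  colored waxy: 279 × 3/16 = 52.3125
  colorless starchy: 279 × 3/16 = 52.3125
  colorless waxy: 279 × 1/16 = 17.4375
χ² = Σ (O − E)² / E
  colored starchy: (155 − 156.9375)² / 156.9375 = 0.0239
  colored waxy: (53 − 52.3125)² / 52.3125 = 0.0090
  colorless starchy: (53 − 52.3125)² / 52.3125 = 0.0090
  colorless waxy: (18 − 17.4375)² / 17.4375 = 0.0181
χ² = 0.0239 + 0.0090 + 0.0090 + 0.0181 = 0.060

0.060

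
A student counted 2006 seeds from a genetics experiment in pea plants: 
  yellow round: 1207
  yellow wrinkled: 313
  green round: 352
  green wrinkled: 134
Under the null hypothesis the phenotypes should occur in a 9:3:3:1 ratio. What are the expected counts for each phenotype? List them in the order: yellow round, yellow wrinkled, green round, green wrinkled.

1128.375, 376.125, 376.125, 125.375

Under the 9:3:3:1 hypothesis (Σ ratio = 16, N = 2006):
  yellow round: 2006 × 9/16 = 1128.375
  yellow wrinkled: 2006 × 3/16 = 376.125
  green round: 2006 × 3/16 = 376.125
  green wrinkled: 2006 × 1/16 = 125.375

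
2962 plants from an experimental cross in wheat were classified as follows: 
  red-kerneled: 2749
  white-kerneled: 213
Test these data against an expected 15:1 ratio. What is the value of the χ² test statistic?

4.477

Total ratio parts = 16. Expected numbers out of 2962:
  red-kerneled: 2962 × 15/16 = 2776.875
  white-kerneled: 2962 × 1/16 = 185.125
χ² = Σ (O − E)² / E
  red-kerneled: (2749 − 2776.875)² / 2776.875 = 0.2798
  white-kerneled: (213 − 185.125)² / 185.125 = 4.1972
χ² = 0.2798 + 4.1972 = 4.477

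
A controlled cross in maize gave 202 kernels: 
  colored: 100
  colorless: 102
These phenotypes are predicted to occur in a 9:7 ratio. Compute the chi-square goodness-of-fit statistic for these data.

3.734

Total ratio parts = 16. Expected numbers out of 202:
  colored: 202 × 9/16 = 113.625
  colorless: 202 × 7/16 = 88.375
χ² = Σ (O − E)² / E
  colored: (100 − 113.625)² / 113.625 = 1.6338
  colorless: (102 − 88.375)² / 88.375 = 2.1006
χ² = 1.6338 + 2.1006 = 3.7344 ≈ 3.734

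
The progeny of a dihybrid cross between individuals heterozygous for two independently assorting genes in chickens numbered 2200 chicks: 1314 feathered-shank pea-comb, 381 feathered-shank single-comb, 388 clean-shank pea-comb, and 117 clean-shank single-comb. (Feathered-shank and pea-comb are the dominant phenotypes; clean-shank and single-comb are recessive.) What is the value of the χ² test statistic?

A dihybrid F₂ with independent assortment and complete dominance at both loci gives a 9:3:3:1 phenotypic ratio.
The 9:3:3:1 ratio has 16 parts, so with N = 2200 the expected counts are:
  feathered-shank pea-comb: 2200 × 9/16 = 1237.5
  feathered-shank single-comb: 2200 × 3/16 = 412.5
  clean-shank pea-comb: 2200 × 3/16 = 412.5
  clean-shank single-comb: 2200 × 1/16 = 137.5
χ² = Σ (O − E)² / E
  feathered-shank pea-comb: (1314 − 1237.5)² / 1237.5 = 4.7291
  feathered-shank single-comb: (381 − 412.5)² / 412.5 = 2.4055
  clean-shank pea-comb: (388 − 412.5)² / 412.5 = 1.4552
  clean-shank single-comb: (117 − 137.5)² / 137.5 = 3.0564
χ² = 4.7291 + 2.4055 + 1.4552 + 3.0564 = 11.6462 ≈ 11.646

11.646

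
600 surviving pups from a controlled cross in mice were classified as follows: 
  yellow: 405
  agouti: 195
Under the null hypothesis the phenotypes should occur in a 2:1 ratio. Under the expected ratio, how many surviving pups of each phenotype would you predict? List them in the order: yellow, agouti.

The 2:1 ratio has 3 parts, so with N = 600 the expected counts are:
  yellow: 600 × 2/3 = 400
  agouti: 600 × 1/3 = 200

400, 200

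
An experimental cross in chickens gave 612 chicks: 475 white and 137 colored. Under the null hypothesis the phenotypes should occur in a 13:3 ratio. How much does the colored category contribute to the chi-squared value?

Expected counts for N = 612 under a 13:3 ratio (total parts = 16):
  white: 612 × 13/16 = 497.25
  colored: 612 × 3/16 = 114.75
Contribution of colored: (137 − 114.75)² / 114.75 = 4.3143

4.314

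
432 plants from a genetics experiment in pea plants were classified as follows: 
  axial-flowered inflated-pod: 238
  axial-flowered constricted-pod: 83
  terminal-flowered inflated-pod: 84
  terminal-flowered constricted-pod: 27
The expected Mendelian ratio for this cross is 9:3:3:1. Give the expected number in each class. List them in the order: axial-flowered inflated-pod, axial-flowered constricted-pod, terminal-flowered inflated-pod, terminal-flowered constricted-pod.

Total ratio parts = 16. Expected numbers out of 432:
  axial-flowered inflated-pod: 432 × 9/16 = 243
  axial-flowered constricted-pod: 432 × 3/16 = 81
  terminal-flowered inflated-pod: 432 × 3/16 = 81
  terminal-flowered constricted-pod: 432 × 1/16 = 27

243, 81, 81, 27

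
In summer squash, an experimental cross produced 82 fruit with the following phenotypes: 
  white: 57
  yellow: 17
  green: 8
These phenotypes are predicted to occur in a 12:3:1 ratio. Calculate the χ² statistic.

2.114

The 12:3:1 ratio has 16 parts, so with N = 82 the expected counts are:
  white: 82 × 12/16 = 61.5
  yellow: 82 × 3/16 = 15.375
  green: 82 × 1/16 = 5.125
χ² = Σ (O − E)² / E
  white: (57 − 61.5)² / 61.5 = 0.3293
  yellow: (17 − 15.375)² / 15.375 = 0.1717
  green: (8 − 5.125)² / 5.125 = 1.6128
χ² = 0.3293 + 0.1717 + 1.6128 = 2.1138 ≈ 2.114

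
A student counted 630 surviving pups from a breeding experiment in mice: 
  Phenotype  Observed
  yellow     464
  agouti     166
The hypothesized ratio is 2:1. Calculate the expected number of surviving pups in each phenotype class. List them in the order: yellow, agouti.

Under the 2:1 hypothesis (Σ ratio = 3, N = 630):
  yellow: 630 × 2/3 = 420
  agouti: 630 × 1/3 = 210

420, 210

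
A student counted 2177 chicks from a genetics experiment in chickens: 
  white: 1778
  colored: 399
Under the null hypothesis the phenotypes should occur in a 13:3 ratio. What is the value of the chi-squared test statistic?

Expected counts for N = 2177 under a 13:3 ratio (total parts = 16):
  white: 2177 × 13/16 = 1768.8125
  colored: 2177 × 3/16 = 408.1875
χ² = Σ (O − E)² / E
  white: (1778 − 1768.8125)² / 1768.8125 = 0.0477
  colored: (399 − 408.1875)² / 408.1875 = 0.2068
χ² = 0.0477 + 0.2068 = 0.2545 ≈ 0.255

0.255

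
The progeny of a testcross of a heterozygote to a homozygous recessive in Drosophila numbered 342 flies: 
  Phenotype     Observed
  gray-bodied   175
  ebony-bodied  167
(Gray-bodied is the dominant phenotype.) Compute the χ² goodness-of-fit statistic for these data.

0.187

A testcross of a heterozygote (Aa × aa) gives a 1:1 phenotypic ratio.
The 1:1 ratio has 2 parts, so with N = 342 the expected counts are:
  gray-bodied: 342 × 1/2 = 171
  ebony-bodied: 342 × 1/2 = 171
χ² = Σ (O − E)² / E
  gray-bodied: (175 − 171)² / 171 = 0.0936
  ebony-bodied: (167 − 171)² / 171 = 0.0936
χ² = 0.0936 + 0.0936 = 0.1872 ≈ 0.187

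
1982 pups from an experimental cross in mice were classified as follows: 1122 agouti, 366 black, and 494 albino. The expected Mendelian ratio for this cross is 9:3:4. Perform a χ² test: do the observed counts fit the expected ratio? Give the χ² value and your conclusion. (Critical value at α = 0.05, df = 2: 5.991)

Under the 9:3:4 hypothesis (Σ ratio = 16, N = 1982):
  agouti: 1982 × 9/16 = 1114.875
  black: 1982 × 3/16 = 371.625
  albino: 1982 × 4/16 = 495.5
χ² = Σ (O − E)² / E
  agouti: (1122 − 1114.875)² / 1114.875 = 0.0455
  black: (366 − 371.625)² / 371.625 = 0.0851
  albino: (494 − 495.5)² / 495.5 = 0.0045
χ² = 0.0455 + 0.0851 + 0.0045 = 0.1351 ≈ 0.135
Degrees of freedom = 3 − 1 = 2; critical value at α = 0.05 is 5.991.
Since 0.135 < 5.991, we fail to reject the null hypothesis — the data are consistent with the 9:3:4 ratio.

0.135; consistent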